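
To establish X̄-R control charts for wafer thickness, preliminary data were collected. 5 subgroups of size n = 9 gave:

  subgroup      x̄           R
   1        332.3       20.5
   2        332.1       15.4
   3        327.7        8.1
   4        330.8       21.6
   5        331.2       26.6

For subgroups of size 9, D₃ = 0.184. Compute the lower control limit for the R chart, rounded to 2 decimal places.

3.39

R̄ = (20.5 + 15.4 + 8.1 + 21.6 + 26.6) / 5 = 92.2000 / 5 = 18.4400
LCL_R = D₃·R̄ = 0.184 × 18.4400 = 3.3930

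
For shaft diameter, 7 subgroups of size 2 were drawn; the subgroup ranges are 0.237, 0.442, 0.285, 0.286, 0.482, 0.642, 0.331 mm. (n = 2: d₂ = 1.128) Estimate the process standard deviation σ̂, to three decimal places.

R̄ = (0.237 + 0.442 + 0.285 + 0.286 + 0.482 + 0.642 + 0.331) / 7 = 0.3864
σ̂ = R̄ / d₂ = 0.3864 / 1.128 = 0.3426

0.343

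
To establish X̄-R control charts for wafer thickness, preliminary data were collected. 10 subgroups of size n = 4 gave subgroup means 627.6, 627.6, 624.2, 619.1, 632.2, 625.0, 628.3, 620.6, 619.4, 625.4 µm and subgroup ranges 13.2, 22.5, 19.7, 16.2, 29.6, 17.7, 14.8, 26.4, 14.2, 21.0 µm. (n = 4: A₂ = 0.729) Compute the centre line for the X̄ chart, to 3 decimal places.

X̄̄ = (627.6 + 627.6 + 624.2 + 619.1 + 632.2 + 625.0 + 628.3 + 620.6 + 619.4 + 625.4) / 10 = 6249.4000 / 10 = 624.9400
CL = X̄̄ = 624.9400

624.940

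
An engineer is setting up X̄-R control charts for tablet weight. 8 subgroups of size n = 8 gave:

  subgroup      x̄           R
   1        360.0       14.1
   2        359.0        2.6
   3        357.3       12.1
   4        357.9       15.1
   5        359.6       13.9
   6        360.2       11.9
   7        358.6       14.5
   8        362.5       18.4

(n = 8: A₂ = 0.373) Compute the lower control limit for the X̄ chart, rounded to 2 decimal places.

X̄̄ = (360.0 + 359.0 + 357.3 + 357.9 + 359.6 + 360.2 + 358.6 + 362.5) / 8 = 2875.1000 / 8 = 359.3875
R̄ = (14.1 + 2.6 + 12.1 + 15.1 + 13.9 + 11.9 + 14.5 + 18.4) / 8 = 102.6000 / 8 = 12.8250
LCL = X̄̄ − A₂·R̄ = 359.3875 − 0.373 × 12.8250 = 354.6038

354.60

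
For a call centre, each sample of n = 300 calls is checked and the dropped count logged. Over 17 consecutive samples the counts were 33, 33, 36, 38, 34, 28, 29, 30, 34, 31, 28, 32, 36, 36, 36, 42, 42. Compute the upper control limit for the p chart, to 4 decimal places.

0.1682

p̄ = Σdᵢ / (k·n) = 578 / (17 × 300) = 0.11333
UCL = p̄ + 3·√(p̄(1−p̄)/n) = 0.11333 + 3 × √(0.11333×0.88667/300) = 0.11333 + 3 × 0.01830 = 0.16824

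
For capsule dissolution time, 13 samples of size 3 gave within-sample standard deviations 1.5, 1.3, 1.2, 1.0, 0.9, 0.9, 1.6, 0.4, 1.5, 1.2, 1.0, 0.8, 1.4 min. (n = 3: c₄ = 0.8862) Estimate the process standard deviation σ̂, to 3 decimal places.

1.276

s̄ = (1.5 + 1.3 + 1.2 + 1.0 + 0.9 + 0.9 + 1.6 + 0.4 + 1.5 + 1.2 + 1.0 + 0.8 + 1.4) / 13 = 1.1308
σ̂ = s̄ / c₄ = 1.1308 / 0.8862 = 1.2760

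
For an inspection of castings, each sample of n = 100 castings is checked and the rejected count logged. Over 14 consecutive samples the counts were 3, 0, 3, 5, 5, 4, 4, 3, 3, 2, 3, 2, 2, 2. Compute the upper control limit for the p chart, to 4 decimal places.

0.0799

p̄ = Σdᵢ / (k·n) = 41 / (14 × 100) = 0.02929
UCL = p̄ + 3·√(p̄(1−p̄)/n) = 0.02929 + 3 × √(0.02929×0.97071/100) = 0.02929 + 3 × 0.01686 = 0.07987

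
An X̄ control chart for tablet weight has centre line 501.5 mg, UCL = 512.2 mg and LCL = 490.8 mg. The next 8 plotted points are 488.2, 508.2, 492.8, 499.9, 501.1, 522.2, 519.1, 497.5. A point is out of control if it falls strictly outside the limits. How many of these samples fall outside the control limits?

3

Compare each point to [490.8, 512.2]: sample 1 = 488.2 < LCL; sample 6 = 522.2 > UCL; sample 7 = 519.1 > UCL.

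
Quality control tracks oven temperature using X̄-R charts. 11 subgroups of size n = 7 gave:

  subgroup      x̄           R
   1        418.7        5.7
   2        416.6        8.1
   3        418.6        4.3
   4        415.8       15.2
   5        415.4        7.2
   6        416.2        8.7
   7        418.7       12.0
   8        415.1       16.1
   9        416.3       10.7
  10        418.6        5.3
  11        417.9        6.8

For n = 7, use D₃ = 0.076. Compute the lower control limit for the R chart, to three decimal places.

0.692

R̄ = (5.7 + 8.1 + 4.3 + 15.2 + 7.2 + 8.7 + 12.0 + 16.1 + 10.7 + 5.3 + 6.8) / 11 = 100.1000 / 11 = 9.1000
LCL_R = D₃·R̄ = 0.076 × 9.1000 = 0.6916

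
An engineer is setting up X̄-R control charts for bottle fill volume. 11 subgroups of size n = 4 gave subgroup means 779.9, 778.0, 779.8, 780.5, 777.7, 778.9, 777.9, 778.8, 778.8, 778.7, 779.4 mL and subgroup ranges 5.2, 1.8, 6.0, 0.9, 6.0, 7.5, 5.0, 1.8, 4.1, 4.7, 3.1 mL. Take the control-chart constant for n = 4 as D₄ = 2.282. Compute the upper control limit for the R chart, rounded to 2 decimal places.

9.56

R̄ = (5.2 + 1.8 + 6.0 + 0.9 + 6.0 + 7.5 + 5.0 + 1.8 + 4.1 + 4.7 + 3.1) / 11 = 46.1000 / 11 = 4.1909
UCL_R = D₄·R̄ = 2.282 × 4.1909 = 9.5637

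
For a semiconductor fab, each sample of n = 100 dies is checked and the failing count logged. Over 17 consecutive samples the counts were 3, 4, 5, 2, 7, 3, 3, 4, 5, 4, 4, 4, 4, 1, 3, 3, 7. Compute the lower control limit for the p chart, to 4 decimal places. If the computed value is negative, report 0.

p̄ = Σdᵢ / (k·n) = 66 / (17 × 100) = 0.03882
LCL = p̄ − 3·√(p̄(1−p̄)/n) = 0.03882 − 3 × 0.01932 = -0.01913 → 0 (negative, so LCL = 0)

0.0000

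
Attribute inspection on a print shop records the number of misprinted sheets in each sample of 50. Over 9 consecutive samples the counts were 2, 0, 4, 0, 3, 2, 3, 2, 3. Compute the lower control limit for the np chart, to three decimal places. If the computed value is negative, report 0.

p̄ = Σdᵢ / (k·n) = 19 / (9 × 50) = 0.04222
LCL = np̄ − 3·√(np̄(1−p̄)) = 2.1111 − 3 × 1.4220 = -2.1548 → 0 (negative, so LCL = 0)

0.000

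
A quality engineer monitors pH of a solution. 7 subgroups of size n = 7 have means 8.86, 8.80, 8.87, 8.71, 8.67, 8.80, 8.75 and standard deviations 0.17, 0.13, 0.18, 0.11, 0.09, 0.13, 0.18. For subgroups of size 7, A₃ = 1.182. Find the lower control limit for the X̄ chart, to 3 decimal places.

X̄̄ = (8.86 + 8.80 + 8.87 + 8.71 + 8.67 + 8.80 + 8.75) / 7 = 8.7800
s̄ = (0.17 + 0.13 + 0.18 + 0.11 + 0.09 + 0.13 + 0.18) / 7 = 0.1414
LCL = X̄̄ − A₃·s̄ = 8.7800 − 1.182 × 0.1414 = 8.6128

8.613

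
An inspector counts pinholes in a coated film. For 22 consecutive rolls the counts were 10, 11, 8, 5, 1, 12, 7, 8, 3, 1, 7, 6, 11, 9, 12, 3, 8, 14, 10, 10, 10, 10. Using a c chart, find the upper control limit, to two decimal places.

c̄ = (10 + 11 + 8 + 5 + 1 + 12 + 7 + 8 + 3 + 1 + 7 + 6 + 11 + 9 + 12 + 3 + 8 + 14 + 10 + 10 + 10 + 10) / 22 = 176 / 22 = 8.0000
UCL = c̄ + 3√c̄ = 8.0000 + 3 × √8.0000 = 8.0000 + 3 × 2.8284 = 16.4853

16.49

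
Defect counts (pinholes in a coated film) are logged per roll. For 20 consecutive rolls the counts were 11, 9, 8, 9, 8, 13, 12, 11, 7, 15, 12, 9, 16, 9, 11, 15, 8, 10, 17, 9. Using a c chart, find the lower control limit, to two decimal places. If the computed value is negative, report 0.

1.02

c̄ = (11 + 9 + 8 + 9 + 8 + 13 + 12 + 11 + 7 + 15 + 12 + 9 + 16 + 9 + 11 + 15 + 8 + 10 + 17 + 9) / 20 = 219 / 20 = 10.9500
LCL = c̄ − 3√c̄ = 10.9500 − 3 × 3.3091 = 1.0228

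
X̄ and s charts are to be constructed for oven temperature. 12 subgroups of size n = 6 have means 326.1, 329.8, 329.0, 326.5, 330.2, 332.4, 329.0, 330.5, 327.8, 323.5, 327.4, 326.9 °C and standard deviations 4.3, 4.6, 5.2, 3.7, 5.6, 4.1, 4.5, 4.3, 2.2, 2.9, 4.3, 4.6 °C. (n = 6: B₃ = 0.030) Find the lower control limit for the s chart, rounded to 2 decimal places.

s̄ = (4.3 + 4.6 + 5.2 + 3.7 + 5.6 + 4.1 + 4.5 + 4.3 + 2.2 + 2.9 + 4.3 + 4.6) / 12 = 4.1917
LCL_s = B₃·s̄ = 0.030 × 4.1917 = 0.1258

0.13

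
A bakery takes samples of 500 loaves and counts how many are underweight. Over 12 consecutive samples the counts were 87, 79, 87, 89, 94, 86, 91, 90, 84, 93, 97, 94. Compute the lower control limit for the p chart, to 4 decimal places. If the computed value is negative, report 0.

0.1271

p̄ = Σdᵢ / (k·n) = 1071 / (12 × 500) = 0.17850
LCL = p̄ − 3·√(p̄(1−p̄)/n) = 0.17850 − 3 × 0.01713 = 0.12712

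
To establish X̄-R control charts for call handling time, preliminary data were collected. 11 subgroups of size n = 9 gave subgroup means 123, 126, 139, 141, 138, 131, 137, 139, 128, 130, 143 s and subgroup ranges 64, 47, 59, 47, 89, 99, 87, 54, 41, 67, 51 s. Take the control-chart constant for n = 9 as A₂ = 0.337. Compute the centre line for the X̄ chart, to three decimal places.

134.091

X̄̄ = (123 + 126 + 139 + 141 + 138 + 131 + 137 + 139 + 128 + 130 + 143) / 11 = 1475.0000 / 11 = 134.0909
CL = X̄̄ = 134.0909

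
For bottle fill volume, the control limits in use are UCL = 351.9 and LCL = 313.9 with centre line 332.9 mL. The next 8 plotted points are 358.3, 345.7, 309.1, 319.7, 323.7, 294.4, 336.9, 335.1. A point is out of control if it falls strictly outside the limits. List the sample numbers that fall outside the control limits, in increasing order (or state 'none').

Compare each point to [313.9, 351.9]: sample 1 = 358.3 > UCL; sample 3 = 309.1 < LCL; sample 6 = 294.4 < LCL.

1, 3, 6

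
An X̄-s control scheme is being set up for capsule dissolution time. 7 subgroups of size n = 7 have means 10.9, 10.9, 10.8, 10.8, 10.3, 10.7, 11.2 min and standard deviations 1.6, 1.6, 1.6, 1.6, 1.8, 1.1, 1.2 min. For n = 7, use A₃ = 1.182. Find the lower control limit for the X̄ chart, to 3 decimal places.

9.027

X̄̄ = (10.9 + 10.9 + 10.8 + 10.8 + 10.3 + 10.7 + 11.2) / 7 = 10.8000
s̄ = (1.6 + 1.6 + 1.6 + 1.6 + 1.8 + 1.1 + 1.2) / 7 = 1.5000
LCL = X̄̄ − A₃·s̄ = 10.8000 − 1.182 × 1.5000 = 9.0270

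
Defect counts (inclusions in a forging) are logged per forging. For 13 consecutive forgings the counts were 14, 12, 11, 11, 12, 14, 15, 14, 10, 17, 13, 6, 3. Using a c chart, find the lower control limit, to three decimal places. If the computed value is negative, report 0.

c̄ = (14 + 12 + 11 + 11 + 12 + 14 + 15 + 14 + 10 + 17 + 13 + 6 + 3) / 13 = 152 / 13 = 11.6923
LCL = c̄ − 3√c̄ = 11.6923 − 3 × 3.4194 = 1.4341

1.434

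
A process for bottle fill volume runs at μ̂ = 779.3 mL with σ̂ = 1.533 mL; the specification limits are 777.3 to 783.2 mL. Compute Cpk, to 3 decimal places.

Cpu = (USL − μ̂) / (3σ̂) = (783.2 − 779.3) / (3 × 1.533) = 0.8480; Cpl = (μ̂ − LSL) / (3σ̂) = (779.3 − 777.3) / (3 × 1.533) = 0.4349; Cpk = min(Cpu, Cpl) = 0.4349

0.435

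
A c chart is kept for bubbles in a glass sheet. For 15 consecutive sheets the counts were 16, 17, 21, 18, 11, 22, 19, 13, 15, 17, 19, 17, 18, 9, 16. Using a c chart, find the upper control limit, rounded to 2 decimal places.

28.73

c̄ = (16 + 17 + 21 + 18 + 11 + 22 + 19 + 13 + 15 + 17 + 19 + 17 + 18 + 9 + 16) / 15 = 248 / 15 = 16.5333
UCL = c̄ + 3√c̄ = 16.5333 + 3 × √16.5333 = 16.5333 + 3 × 4.0661 = 28.7317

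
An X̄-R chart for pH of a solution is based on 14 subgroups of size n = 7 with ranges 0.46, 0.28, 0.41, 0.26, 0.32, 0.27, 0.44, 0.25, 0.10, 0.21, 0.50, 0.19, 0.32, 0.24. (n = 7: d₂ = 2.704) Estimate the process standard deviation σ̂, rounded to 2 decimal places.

R̄ = (0.46 + 0.28 + 0.41 + 0.26 + 0.32 + 0.27 + 0.44 + 0.25 + 0.10 + 0.21 + 0.50 + 0.19 + 0.32 + 0.24) / 14 = 0.3036
σ̂ = R̄ / d₂ = 0.3036 / 2.704 = 0.1123

0.11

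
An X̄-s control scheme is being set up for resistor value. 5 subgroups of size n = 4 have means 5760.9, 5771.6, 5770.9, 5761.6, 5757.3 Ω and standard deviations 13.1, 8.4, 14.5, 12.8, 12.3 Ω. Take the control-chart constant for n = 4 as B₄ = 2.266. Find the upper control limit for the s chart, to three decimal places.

s̄ = (13.1 + 8.4 + 14.5 + 12.8 + 12.3) / 5 = 12.2200
UCL_s = B₄·s̄ = 2.266 × 12.2200 = 27.6905

27.691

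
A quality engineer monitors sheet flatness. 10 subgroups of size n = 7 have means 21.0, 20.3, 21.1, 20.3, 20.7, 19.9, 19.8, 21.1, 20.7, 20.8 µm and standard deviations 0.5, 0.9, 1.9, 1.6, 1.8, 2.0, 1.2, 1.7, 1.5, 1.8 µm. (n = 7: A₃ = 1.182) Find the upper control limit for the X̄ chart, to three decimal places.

22.331

X̄̄ = (21.0 + 20.3 + 21.1 + 20.3 + 20.7 + 19.9 + 19.8 + 21.1 + 20.7 + 20.8) / 10 = 20.5700
s̄ = (0.5 + 0.9 + 1.9 + 1.6 + 1.8 + 2.0 + 1.2 + 1.7 + 1.5 + 1.8) / 10 = 1.4900
UCL = X̄̄ + A₃·s̄ = 20.5700 + 1.182 × 1.4900 = 22.3312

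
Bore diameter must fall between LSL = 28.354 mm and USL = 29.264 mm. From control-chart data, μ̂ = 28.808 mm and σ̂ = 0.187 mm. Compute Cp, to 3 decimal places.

0.811

Cp = (USL − LSL) / (6σ̂) = (29.264 − 28.354) / (6 × 0.187) = 0.9100 / 1.1220 = 0.8111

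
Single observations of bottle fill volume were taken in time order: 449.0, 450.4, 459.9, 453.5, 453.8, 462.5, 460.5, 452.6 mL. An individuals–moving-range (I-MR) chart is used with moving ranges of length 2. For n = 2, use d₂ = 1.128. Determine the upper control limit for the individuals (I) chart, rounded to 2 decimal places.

469.03

X̄ = (449.0 + 450.4 + 459.9 + 453.5 + 453.8 + 462.5 + 460.5 + 452.6) / 8 = 455.2750
Moving ranges: 1.4, 9.5, 6.4, 0.3, 8.7, 2.0, 7.9; M̄R̄ = 36.2000 / 7 = 5.1714
UCL = X̄ + 3·M̄R̄/d₂ = 455.2750 + 3 × 5.1714 / 1.128 = 469.0288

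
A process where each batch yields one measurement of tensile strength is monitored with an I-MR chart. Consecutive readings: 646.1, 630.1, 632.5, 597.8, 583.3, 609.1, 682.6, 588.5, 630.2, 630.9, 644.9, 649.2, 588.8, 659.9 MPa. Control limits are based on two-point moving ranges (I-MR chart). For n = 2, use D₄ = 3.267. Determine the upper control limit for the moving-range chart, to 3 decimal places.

Moving ranges: 16.0, 2.4, 34.7, 14.5, 25.8, 73.5, 94.1, 41.7, 0.7, 14.0, 4.3, 60.4, 71.1; M̄R̄ = 453.2000 / 13 = 34.8615
UCL_MR = D₄·M̄R̄ = 3.267 × 34.8615 = 113.8926

113.893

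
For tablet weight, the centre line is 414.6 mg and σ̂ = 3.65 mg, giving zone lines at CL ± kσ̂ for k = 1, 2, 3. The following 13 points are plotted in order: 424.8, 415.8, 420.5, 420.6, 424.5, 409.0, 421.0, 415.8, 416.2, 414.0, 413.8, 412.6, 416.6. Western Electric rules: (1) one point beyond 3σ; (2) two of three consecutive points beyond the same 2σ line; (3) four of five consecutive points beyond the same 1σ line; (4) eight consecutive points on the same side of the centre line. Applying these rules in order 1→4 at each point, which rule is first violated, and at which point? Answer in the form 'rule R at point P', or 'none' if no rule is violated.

rule 3 at point 5

Zone of each point (C = within 1σ̂, B = 1σ̂–2σ̂, A = 2σ̂–3σ̂, * = beyond 3σ̂; sign = side of CL): 1:+A, 2:+C, 3:+B, 4:+B, 5:+A, 6:-B, 7:+B, 8:+C, 9:+C, 10:-C, 11:-C, 12:-C, 13:+C
Rule 3 (four of five consecutive points beyond the same 1σ limit) is satisfied at point 5.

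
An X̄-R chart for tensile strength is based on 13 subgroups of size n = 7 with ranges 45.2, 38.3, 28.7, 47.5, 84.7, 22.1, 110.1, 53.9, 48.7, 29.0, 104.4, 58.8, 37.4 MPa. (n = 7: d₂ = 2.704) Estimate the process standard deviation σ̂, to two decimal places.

20.16

R̄ = (45.2 + 38.3 + 28.7 + 47.5 + 84.7 + 22.1 + 110.1 + 53.9 + 48.7 + 29.0 + 104.4 + 58.8 + 37.4) / 13 = 54.5231
σ̂ = R̄ / d₂ = 54.5231 / 2.704 = 20.1639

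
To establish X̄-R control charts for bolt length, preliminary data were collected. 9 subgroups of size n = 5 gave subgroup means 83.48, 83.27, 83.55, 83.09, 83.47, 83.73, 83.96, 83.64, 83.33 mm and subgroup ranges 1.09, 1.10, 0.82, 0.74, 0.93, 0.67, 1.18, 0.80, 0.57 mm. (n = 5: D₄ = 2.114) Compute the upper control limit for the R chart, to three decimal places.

R̄ = (1.09 + 1.10 + 0.82 + 0.74 + 0.93 + 0.67 + 1.18 + 0.80 + 0.57) / 9 = 7.9000 / 9 = 0.8778
UCL_R = D₄·R̄ = 2.114 × 0.8778 = 1.8556

1.856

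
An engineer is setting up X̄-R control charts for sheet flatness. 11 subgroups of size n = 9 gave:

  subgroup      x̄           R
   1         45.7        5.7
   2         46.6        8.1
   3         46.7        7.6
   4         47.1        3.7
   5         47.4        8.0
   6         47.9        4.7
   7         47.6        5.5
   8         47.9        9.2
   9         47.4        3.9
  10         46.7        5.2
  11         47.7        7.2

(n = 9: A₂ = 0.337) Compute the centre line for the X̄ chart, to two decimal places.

47.15

X̄̄ = (45.7 + 46.6 + 46.7 + 47.1 + 47.4 + 47.9 + 47.6 + 47.9 + 47.4 + 46.7 + 47.7) / 11 = 518.7000 / 11 = 47.1545
CL = X̄̄ = 47.1545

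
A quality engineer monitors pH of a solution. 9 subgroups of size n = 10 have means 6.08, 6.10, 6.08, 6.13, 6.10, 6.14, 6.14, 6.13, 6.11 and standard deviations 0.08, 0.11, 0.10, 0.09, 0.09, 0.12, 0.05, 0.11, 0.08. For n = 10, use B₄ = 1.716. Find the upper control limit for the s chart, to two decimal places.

s̄ = (0.08 + 0.11 + 0.10 + 0.09 + 0.09 + 0.12 + 0.05 + 0.11 + 0.08) / 9 = 0.0922
UCL_s = B₄·s̄ = 1.716 × 0.0922 = 0.1583

0.16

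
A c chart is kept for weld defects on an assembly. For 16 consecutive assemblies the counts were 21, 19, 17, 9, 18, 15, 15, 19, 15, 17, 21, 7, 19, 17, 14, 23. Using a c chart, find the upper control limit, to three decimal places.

c̄ = (21 + 19 + 17 + 9 + 18 + 15 + 15 + 19 + 15 + 17 + 21 + 7 + 19 + 17 + 14 + 23) / 16 = 266 / 16 = 16.6250
UCL = c̄ + 3√c̄ = 16.6250 + 3 × √16.6250 = 16.6250 + 3 × 4.0774 = 28.8571

28.857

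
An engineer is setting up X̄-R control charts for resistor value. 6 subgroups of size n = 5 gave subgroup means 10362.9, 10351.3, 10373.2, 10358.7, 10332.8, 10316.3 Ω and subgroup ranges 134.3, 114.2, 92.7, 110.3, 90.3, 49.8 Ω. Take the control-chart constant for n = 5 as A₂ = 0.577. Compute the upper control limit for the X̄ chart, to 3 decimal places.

10406.092

X̄̄ = (10362.9 + 10351.3 + 10373.2 + 10358.7 + 10332.8 + 10316.3) / 6 = 62095.2000 / 6 = 10349.2000
R̄ = (134.3 + 114.2 + 92.7 + 110.3 + 90.3 + 49.8) / 6 = 591.6000 / 6 = 98.6000
UCL = X̄̄ + A₂·R̄ = 10349.2000 + 0.577 × 98.6000 = 10406.0922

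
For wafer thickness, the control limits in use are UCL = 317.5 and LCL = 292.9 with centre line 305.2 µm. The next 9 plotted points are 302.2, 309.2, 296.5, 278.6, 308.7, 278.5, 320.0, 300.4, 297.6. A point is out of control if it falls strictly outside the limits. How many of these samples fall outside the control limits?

Compare each point to [292.9, 317.5]: sample 4 = 278.6 < LCL; sample 6 = 278.5 < LCL; sample 7 = 320.0 > UCL.

3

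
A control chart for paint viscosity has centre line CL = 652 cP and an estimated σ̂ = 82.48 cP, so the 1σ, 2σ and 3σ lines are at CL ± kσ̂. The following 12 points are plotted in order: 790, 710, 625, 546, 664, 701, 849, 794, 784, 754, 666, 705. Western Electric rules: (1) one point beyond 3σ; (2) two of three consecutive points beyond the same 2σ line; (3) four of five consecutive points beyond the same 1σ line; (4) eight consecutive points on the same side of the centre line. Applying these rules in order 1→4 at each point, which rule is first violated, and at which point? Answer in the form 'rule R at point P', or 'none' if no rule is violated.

rule 3 at point 10

Zone of each point (C = within 1σ̂, B = 1σ̂–2σ̂, A = 2σ̂–3σ̂, * = beyond 3σ̂; sign = side of CL): 1:+B, 2:+C, 3:-C, 4:-B, 5:+C, 6:+C, 7:+A, 8:+B, 9:+B, 10:+B, 11:+C, 12:+C
Rule 3 (four of five consecutive points beyond the same 1σ limit) is satisfied at point 10.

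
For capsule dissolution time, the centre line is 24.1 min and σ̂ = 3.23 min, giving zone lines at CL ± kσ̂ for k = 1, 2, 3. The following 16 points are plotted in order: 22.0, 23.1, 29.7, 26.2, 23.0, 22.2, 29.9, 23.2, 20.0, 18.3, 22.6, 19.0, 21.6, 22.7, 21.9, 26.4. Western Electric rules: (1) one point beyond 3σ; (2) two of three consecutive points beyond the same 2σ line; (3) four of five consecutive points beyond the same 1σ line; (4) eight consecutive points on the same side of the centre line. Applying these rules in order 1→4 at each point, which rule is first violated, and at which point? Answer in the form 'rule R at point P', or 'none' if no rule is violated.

Zone of each point (C = within 1σ̂, B = 1σ̂–2σ̂, A = 2σ̂–3σ̂, * = beyond 3σ̂; sign = side of CL): 1:-C, 2:-C, 3:+B, 4:+C, 5:-C, 6:-C, 7:+B, 8:-C, 9:-B, 10:-B, 11:-C, 12:-B, 13:-C, 14:-C, 15:-C, 16:+C
Rule 4 (eight consecutive points on the same side of the centre line) is satisfied at point 15.

rule 4 at point 15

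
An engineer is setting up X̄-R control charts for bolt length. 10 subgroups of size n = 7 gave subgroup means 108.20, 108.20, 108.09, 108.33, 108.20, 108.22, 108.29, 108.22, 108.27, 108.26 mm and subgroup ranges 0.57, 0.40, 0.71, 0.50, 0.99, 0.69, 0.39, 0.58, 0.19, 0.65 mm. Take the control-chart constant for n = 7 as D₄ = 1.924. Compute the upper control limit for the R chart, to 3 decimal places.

R̄ = (0.57 + 0.40 + 0.71 + 0.50 + 0.99 + 0.69 + 0.39 + 0.58 + 0.19 + 0.65) / 10 = 5.6700 / 10 = 0.5670
UCL_R = D₄·R̄ = 1.924 × 0.5670 = 1.0909

1.091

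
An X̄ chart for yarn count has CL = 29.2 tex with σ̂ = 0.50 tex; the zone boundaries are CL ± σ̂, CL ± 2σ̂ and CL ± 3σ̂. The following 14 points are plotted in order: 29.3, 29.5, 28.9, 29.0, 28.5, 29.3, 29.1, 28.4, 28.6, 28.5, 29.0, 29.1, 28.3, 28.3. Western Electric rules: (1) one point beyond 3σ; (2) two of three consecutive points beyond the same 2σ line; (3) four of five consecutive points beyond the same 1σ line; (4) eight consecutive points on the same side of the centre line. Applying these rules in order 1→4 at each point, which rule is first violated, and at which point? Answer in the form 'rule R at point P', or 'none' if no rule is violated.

rule 4 at point 14

Zone of each point (C = within 1σ̂, B = 1σ̂–2σ̂, A = 2σ̂–3σ̂, * = beyond 3σ̂; sign = side of CL): 1:+C, 2:+C, 3:-C, 4:-C, 5:-B, 6:+C, 7:-C, 8:-B, 9:-B, 10:-B, 11:-C, 12:-C, 13:-B, 14:-B
Rule 4 (eight consecutive points on the same side of the centre line) is satisfied at point 14.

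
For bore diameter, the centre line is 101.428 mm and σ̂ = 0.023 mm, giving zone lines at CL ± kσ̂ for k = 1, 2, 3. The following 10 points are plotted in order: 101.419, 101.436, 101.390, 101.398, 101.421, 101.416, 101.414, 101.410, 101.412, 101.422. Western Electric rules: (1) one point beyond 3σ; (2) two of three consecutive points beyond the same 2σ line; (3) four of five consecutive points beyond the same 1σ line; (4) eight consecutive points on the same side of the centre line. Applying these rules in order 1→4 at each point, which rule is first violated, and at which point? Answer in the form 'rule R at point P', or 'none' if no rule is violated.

rule 4 at point 10

Zone of each point (C = within 1σ̂, B = 1σ̂–2σ̂, A = 2σ̂–3σ̂, * = beyond 3σ̂; sign = side of CL): 1:-C, 2:+C, 3:-B, 4:-B, 5:-C, 6:-C, 7:-C, 8:-C, 9:-C, 10:-C
Rule 4 (eight consecutive points on the same side of the centre line) is satisfied at point 10.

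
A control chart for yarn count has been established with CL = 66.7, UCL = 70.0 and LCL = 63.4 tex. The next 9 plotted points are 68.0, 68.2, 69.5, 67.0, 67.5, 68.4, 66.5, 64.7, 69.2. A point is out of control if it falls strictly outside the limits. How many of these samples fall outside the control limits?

All 9 points lie within [63.4, 70.0].

0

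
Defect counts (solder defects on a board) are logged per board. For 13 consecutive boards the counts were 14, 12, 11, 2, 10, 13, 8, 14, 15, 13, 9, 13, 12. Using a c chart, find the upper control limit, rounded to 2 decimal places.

21.28

c̄ = (14 + 12 + 11 + 2 + 10 + 13 + 8 + 14 + 15 + 13 + 9 + 13 + 12) / 13 = 146 / 13 = 11.2308
UCL = c̄ + 3√c̄ = 11.2308 + 3 × √11.2308 = 11.2308 + 3 × 3.3512 = 21.2845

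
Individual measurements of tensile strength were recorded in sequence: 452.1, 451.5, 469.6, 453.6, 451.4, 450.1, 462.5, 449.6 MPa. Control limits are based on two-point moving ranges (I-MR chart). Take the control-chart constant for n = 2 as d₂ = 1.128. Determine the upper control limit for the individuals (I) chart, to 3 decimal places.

479.176

X̄ = (452.1 + 451.5 + 469.6 + 453.6 + 451.4 + 450.1 + 462.5 + 449.6) / 8 = 455.0500
Moving ranges: 0.6, 18.1, 16.0, 2.2, 1.3, 12.4, 12.9; M̄R̄ = 63.5000 / 7 = 9.0714
UCL = X̄ + 3·M̄R̄/d₂ = 455.0500 + 3 × 9.0714 / 1.128 = 479.1761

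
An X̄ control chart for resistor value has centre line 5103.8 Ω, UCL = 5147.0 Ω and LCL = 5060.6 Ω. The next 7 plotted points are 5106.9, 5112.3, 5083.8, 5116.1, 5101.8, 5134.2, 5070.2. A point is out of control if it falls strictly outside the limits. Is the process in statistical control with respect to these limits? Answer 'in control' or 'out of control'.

in control

All 7 points lie within [5060.6, 5147.0].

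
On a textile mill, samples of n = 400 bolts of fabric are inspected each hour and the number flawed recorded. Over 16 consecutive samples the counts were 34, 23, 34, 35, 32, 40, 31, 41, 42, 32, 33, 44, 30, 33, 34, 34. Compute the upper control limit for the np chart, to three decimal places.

p̄ = Σdᵢ / (k·n) = 552 / (16 × 400) = 0.08625
UCL = np̄ + 3·√(np̄(1−p̄)) = 34.5000 + 3 × √(34.5000×0.91375) = 34.5000 + 3 × 5.6147 = 51.3440

51.344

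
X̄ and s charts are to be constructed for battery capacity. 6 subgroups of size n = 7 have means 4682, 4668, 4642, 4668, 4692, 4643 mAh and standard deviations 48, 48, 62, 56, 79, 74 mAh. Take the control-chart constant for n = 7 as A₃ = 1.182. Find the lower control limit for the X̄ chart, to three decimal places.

X̄̄ = (4682 + 4668 + 4642 + 4668 + 4692 + 4643) / 6 = 4665.8333
s̄ = (48 + 48 + 62 + 56 + 79 + 74) / 6 = 61.1667
LCL = X̄̄ − A₃·s̄ = 4665.8333 − 1.182 × 61.1667 = 4593.5343

4593.534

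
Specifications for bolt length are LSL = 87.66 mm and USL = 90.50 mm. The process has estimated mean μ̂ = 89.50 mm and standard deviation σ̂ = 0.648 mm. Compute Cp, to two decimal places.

0.73

Cp = (USL − LSL) / (6σ̂) = (90.50 − 87.66) / (6 × 0.648) = 2.8400 / 3.8880 = 0.7305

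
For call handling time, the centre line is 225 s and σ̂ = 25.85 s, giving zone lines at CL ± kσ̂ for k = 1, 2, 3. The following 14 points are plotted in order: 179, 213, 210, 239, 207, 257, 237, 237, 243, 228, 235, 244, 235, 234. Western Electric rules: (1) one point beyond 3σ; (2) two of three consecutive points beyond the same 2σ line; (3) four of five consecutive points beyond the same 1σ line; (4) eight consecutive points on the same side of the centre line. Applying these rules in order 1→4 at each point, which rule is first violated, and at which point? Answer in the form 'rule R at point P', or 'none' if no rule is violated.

Zone of each point (C = within 1σ̂, B = 1σ̂–2σ̂, A = 2σ̂–3σ̂, * = beyond 3σ̂; sign = side of CL): 1:-B, 2:-C, 3:-C, 4:+C, 5:-C, 6:+B, 7:+C, 8:+C, 9:+C, 10:+C, 11:+C, 12:+C, 13:+C, 14:+C
Rule 4 (eight consecutive points on the same side of the centre line) is satisfied at point 13.

rule 4 at point 13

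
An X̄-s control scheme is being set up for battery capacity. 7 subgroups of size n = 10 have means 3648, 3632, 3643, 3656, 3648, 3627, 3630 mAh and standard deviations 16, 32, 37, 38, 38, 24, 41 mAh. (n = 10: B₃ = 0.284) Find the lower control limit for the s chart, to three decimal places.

s̄ = (16 + 32 + 37 + 38 + 38 + 24 + 41) / 7 = 32.2857
LCL_s = B₃·s̄ = 0.284 × 32.2857 = 9.1691

9.169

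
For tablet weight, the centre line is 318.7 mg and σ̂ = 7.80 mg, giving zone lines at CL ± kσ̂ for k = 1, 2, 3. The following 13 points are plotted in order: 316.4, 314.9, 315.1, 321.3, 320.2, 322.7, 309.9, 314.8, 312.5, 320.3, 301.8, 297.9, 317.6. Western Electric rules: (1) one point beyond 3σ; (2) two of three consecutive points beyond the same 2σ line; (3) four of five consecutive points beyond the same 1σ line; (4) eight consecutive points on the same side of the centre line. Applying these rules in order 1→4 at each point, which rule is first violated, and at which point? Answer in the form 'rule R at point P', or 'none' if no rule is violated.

Zone of each point (C = within 1σ̂, B = 1σ̂–2σ̂, A = 2σ̂–3σ̂, * = beyond 3σ̂; sign = side of CL): 1:-C, 2:-C, 3:-C, 4:+C, 5:+C, 6:+C, 7:-B, 8:-C, 9:-C, 10:+C, 11:-A, 12:-A, 13:-C
Rule 2 (two of three consecutive points beyond the same 2σ limit) is satisfied at point 12.

rule 2 at point 12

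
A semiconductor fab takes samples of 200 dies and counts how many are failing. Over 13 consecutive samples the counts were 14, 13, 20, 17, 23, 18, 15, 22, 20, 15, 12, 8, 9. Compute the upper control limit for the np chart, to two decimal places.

27.31

p̄ = Σdᵢ / (k·n) = 206 / (13 × 200) = 0.07923
UCL = np̄ + 3·√(np̄(1−p̄)) = 15.8462 + 3 × √(15.8462×0.92077) = 15.8462 + 3 × 3.8198 = 27.3055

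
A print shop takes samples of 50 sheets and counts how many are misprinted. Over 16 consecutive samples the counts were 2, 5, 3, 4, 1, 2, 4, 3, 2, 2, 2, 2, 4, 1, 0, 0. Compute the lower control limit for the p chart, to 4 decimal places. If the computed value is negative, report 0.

0.0000

p̄ = Σdᵢ / (k·n) = 37 / (16 × 50) = 0.04625
LCL = p̄ − 3·√(p̄(1−p̄)/n) = 0.04625 − 3 × 0.02970 = -0.04286 → 0 (negative, so LCL = 0)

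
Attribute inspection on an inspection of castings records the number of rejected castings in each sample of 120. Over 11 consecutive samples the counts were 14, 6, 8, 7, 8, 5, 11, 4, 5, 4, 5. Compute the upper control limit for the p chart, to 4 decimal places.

p̄ = Σdᵢ / (k·n) = 77 / (11 × 120) = 0.05833
UCL = p̄ + 3·√(p̄(1−p̄)/n) = 0.05833 + 3 × √(0.05833×0.94167/120) = 0.05833 + 3 × 0.02140 = 0.12252

0.1225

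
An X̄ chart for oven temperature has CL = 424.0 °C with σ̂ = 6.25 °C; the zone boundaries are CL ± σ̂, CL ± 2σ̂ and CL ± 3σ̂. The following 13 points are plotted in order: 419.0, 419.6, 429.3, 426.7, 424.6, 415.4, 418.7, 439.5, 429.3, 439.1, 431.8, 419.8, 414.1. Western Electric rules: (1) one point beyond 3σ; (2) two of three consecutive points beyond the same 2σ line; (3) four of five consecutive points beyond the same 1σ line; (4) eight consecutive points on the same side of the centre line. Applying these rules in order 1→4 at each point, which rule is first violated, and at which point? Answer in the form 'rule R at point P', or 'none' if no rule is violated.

rule 2 at point 10

Zone of each point (C = within 1σ̂, B = 1σ̂–2σ̂, A = 2σ̂–3σ̂, * = beyond 3σ̂; sign = side of CL): 1:-C, 2:-C, 3:+C, 4:+C, 5:+C, 6:-B, 7:-C, 8:+A, 9:+C, 10:+A, 11:+B, 12:-C, 13:-B
Rule 2 (two of three consecutive points beyond the same 2σ limit) is satisfied at point 10.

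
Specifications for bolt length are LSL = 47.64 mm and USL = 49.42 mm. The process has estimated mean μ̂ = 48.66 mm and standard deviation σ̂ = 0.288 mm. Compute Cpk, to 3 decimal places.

Cpu = (USL − μ̂) / (3σ̂) = (49.42 − 48.66) / (3 × 0.288) = 0.8796; Cpl = (μ̂ − LSL) / (3σ̂) = (48.66 − 47.64) / (3 × 0.288) = 1.1806; Cpk = min(Cpu, Cpl) = 0.8796

0.880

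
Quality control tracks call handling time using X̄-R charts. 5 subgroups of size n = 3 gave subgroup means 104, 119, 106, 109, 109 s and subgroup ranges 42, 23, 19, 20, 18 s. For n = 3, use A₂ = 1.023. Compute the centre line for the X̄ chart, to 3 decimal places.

109.400

X̄̄ = (104 + 119 + 106 + 109 + 109) / 5 = 547.0000 / 5 = 109.4000
CL = X̄̄ = 109.4000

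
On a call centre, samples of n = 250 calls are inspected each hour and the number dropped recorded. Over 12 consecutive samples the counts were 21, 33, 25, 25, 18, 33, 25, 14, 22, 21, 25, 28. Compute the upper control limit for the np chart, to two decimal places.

p̄ = Σdᵢ / (k·n) = 290 / (12 × 250) = 0.09667
UCL = np̄ + 3·√(np̄(1−p̄)) = 24.1667 + 3 × √(24.1667×0.90333) = 24.1667 + 3 × 4.6723 = 38.1836

38.18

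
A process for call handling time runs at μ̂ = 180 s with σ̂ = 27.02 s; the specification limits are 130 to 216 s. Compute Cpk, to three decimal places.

Cpu = (USL − μ̂) / (3σ̂) = (216 − 180) / (3 × 27.02) = 0.4441; Cpl = (μ̂ − LSL) / (3σ̂) = (180 − 130) / (3 × 27.02) = 0.6168; Cpk = min(Cpu, Cpl) = 0.4441

0.444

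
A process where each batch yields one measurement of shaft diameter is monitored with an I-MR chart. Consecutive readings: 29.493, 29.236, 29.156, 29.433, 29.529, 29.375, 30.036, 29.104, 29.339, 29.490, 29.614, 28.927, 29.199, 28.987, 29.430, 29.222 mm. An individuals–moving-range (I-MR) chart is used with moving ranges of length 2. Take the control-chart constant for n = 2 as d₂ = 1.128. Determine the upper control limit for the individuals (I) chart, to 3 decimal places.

X̄ = (29.493 + 29.236 + 29.156 + 29.433 + 29.529 + 29.375 + 30.036 + 29.104 + 29.339 + 29.490 + 29.614 + 28.927 + 29.199 + 28.987 + 29.430 + 29.222) / 16 = 29.3481
Moving ranges: 0.257, 0.080, 0.277, 0.096, 0.154, 0.661, 0.932, 0.235, 0.151, 0.124, 0.687, 0.272, 0.212, 0.443, 0.208; M̄R̄ = 4.7890 / 15 = 0.3193
UCL = X̄ + 3·M̄R̄/d₂ = 29.3481 + 3 × 0.3193 / 1.128 = 30.1972

30.197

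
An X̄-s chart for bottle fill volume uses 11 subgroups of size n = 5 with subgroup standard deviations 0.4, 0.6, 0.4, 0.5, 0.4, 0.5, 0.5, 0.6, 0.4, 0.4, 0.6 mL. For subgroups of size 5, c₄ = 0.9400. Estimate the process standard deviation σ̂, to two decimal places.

s̄ = (0.4 + 0.6 + 0.4 + 0.5 + 0.4 + 0.5 + 0.5 + 0.6 + 0.4 + 0.4 + 0.6) / 11 = 0.4818
σ̂ = s̄ / c₄ = 0.4818 / 0.9400 = 0.5126

0.51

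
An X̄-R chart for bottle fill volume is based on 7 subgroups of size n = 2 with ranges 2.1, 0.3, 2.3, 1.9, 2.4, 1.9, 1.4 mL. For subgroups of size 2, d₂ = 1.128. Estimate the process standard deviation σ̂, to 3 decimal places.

1.558

R̄ = (2.1 + 0.3 + 2.3 + 1.9 + 2.4 + 1.9 + 1.4) / 7 = 1.7571
σ̂ = R̄ / d₂ = 1.7571 / 1.128 = 1.5578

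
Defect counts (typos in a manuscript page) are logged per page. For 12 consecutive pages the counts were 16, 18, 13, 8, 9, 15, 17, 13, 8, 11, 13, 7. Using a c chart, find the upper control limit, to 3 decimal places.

22.869

c̄ = (16 + 18 + 13 + 8 + 9 + 15 + 17 + 13 + 8 + 11 + 13 + 7) / 12 = 148 / 12 = 12.3333
UCL = c̄ + 3√c̄ = 12.3333 + 3 × √12.3333 = 12.3333 + 3 × 3.5119 = 22.8690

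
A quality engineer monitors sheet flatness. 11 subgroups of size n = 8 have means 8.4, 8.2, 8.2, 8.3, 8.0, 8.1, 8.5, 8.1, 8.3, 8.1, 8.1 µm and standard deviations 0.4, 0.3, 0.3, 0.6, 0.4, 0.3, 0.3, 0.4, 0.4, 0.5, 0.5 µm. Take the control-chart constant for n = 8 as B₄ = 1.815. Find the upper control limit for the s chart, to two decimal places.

s̄ = (0.4 + 0.3 + 0.3 + 0.6 + 0.4 + 0.3 + 0.3 + 0.4 + 0.4 + 0.5 + 0.5) / 11 = 0.4000
UCL_s = B₄·s̄ = 1.815 × 0.4000 = 0.7260

0.73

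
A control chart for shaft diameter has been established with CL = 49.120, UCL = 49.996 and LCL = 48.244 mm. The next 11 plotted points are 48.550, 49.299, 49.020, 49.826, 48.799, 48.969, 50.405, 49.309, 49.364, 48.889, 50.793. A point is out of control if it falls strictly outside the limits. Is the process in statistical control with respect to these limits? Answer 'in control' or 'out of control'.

out of control

Compare each point to [48.244, 49.996]: sample 7 = 50.405 > UCL; sample 11 = 50.793 > UCL.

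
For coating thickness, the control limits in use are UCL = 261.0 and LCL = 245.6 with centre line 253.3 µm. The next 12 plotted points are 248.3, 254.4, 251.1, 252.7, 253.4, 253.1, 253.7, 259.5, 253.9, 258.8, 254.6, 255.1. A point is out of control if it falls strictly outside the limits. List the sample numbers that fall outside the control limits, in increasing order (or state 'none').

All 12 points lie within [245.6, 261.0].

none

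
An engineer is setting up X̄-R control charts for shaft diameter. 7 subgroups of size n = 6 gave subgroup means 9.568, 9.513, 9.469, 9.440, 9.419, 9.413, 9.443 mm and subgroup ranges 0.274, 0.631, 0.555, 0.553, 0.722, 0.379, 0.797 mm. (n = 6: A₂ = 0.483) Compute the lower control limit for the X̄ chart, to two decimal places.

X̄̄ = (9.568 + 9.513 + 9.469 + 9.440 + 9.419 + 9.413 + 9.443) / 7 = 66.2650 / 7 = 9.4664
R̄ = (0.274 + 0.631 + 0.555 + 0.553 + 0.722 + 0.379 + 0.797) / 7 = 3.9110 / 7 = 0.5587
LCL = X̄̄ − A₂·R̄ = 9.4664 − 0.483 × 0.5587 = 9.1966

9.20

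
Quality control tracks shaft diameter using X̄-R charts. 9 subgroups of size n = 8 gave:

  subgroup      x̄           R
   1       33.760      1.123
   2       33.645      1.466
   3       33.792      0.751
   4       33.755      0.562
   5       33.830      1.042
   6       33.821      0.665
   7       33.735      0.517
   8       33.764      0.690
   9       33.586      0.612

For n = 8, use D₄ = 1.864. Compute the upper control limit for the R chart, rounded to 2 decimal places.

1.54

R̄ = (1.123 + 1.466 + 0.751 + 0.562 + 1.042 + 0.665 + 0.517 + 0.690 + 0.612) / 9 = 7.4280 / 9 = 0.8253
UCL_R = D₄·R̄ = 1.864 × 0.8253 = 1.5384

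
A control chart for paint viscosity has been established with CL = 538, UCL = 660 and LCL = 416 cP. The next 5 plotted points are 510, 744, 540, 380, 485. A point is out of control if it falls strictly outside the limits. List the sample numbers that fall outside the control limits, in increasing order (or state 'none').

Compare each point to [416, 660]: sample 2 = 744 > UCL; sample 4 = 380 < LCL.

2, 4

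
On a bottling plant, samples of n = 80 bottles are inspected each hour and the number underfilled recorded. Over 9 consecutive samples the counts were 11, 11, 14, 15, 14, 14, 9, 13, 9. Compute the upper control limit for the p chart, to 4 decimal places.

0.2734

p̄ = Σdᵢ / (k·n) = 110 / (9 × 80) = 0.15278
UCL = p̄ + 3·√(p̄(1−p̄)/n) = 0.15278 + 3 × √(0.15278×0.84722/80) = 0.15278 + 3 × 0.04022 = 0.27345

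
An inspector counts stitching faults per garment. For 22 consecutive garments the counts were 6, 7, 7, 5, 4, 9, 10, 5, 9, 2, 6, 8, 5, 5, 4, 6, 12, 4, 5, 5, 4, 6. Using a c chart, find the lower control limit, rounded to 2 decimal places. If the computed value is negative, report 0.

0.00

c̄ = (6 + 7 + 7 + 5 + 4 + 9 + 10 + 5 + 9 + 2 + 6 + 8 + 5 + 5 + 4 + 6 + 12 + 4 + 5 + 5 + 4 + 6) / 22 = 134 / 22 = 6.0909
LCL = c̄ − 3√c̄ = 6.0909 − 3 × 2.4680 = -1.3130 → 0 (cannot be negative)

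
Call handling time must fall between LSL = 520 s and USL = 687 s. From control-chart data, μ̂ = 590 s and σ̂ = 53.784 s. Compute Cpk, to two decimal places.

Cpu = (USL − μ̂) / (3σ̂) = (687 − 590) / (3 × 53.784) = 0.6012; Cpl = (μ̂ − LSL) / (3σ̂) = (590 − 520) / (3 × 53.784) = 0.4338; Cpk = min(Cpu, Cpl) = 0.4338

0.43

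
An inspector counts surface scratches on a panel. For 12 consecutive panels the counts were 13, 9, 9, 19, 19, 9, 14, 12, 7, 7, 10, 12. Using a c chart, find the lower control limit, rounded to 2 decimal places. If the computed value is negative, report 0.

c̄ = (13 + 9 + 9 + 19 + 19 + 9 + 14 + 12 + 7 + 7 + 10 + 12) / 12 = 140 / 12 = 11.6667
LCL = c̄ − 3√c̄ = 11.6667 − 3 × 3.4157 = 1.4197

1.42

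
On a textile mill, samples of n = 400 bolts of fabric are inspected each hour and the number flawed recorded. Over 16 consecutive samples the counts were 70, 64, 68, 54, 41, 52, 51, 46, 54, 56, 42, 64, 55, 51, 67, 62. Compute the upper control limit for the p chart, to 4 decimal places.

p̄ = Σdᵢ / (k·n) = 897 / (16 × 400) = 0.14016
UCL = p̄ + 3·√(p̄(1−p̄)/n) = 0.14016 + 3 × √(0.14016×0.85984/400) = 0.14016 + 3 × 0.01736 = 0.19223

0.1922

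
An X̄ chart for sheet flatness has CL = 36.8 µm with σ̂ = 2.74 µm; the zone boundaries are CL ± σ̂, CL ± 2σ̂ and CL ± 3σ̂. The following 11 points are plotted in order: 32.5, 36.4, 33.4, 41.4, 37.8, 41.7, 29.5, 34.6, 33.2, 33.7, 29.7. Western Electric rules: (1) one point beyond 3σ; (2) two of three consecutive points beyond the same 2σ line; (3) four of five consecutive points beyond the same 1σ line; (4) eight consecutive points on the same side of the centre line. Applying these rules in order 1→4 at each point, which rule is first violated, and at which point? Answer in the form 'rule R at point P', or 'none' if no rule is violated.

Zone of each point (C = within 1σ̂, B = 1σ̂–2σ̂, A = 2σ̂–3σ̂, * = beyond 3σ̂; sign = side of CL): 1:-B, 2:-C, 3:-B, 4:+B, 5:+C, 6:+B, 7:-A, 8:-C, 9:-B, 10:-B, 11:-A
Rule 3 (four of five consecutive points beyond the same 1σ limit) is satisfied at point 11.

rule 3 at point 11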